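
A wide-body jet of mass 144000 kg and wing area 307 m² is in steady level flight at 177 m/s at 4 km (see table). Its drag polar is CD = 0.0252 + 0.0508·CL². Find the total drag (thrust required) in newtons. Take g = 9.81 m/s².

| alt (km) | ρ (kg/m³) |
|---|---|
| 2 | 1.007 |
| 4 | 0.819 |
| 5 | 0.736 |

D = 1.25×10^5 N

At 4 km, from the table: ρ = 0.819 kg/m³.
Level flight ⇒ L = W = m·g = 144000 × 9.81 = 1.4126×10^6 N.
Dynamic pressure q = 0.5 × 0.819 × 177² = 12830 Pa.
CL = 2W/(ρv²S) = 2×1.4126×10^6/(0.819×177²×307) = 0.3587.
CD = 0.0252 + 0.0508 × 0.3587² = 0.03174.
D = q·S·CD = 12830 × 307 × 0.03174 = 1.25×10^5 N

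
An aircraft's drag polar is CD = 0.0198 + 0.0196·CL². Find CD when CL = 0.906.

CD = 0.0359

CD = 0.0198 + 0.0196 × 0.906² = 0.0198 + 0.01609 = 0.0359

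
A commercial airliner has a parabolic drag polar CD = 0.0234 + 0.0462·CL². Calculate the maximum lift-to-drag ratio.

For CD = CD0 + K·CL², (L/D)max occurs at CL* = √(CD0/K) and equals 1/(2√(K·CD0)).
(L/D)max = 1/(2√(0.0462 × 0.0234)) = 1/(2 × 0.03288) = 15.2

(L/D)max = 15.2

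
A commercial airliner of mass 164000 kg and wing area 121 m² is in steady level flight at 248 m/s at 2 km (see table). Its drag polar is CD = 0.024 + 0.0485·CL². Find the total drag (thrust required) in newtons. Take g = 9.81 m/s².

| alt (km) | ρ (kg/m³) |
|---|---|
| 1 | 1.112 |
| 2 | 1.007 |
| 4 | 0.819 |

At 2 km, from the table: ρ = 1.007 kg/m³.
Weight W = mg = 164000 × 9.81 = 1.6088×10^6 N; in level flight L = W.
q = ½ρv² = ½ × 1.007 × 248² = 30970 Pa.
CL = W/(q·S) = 1.6088×10^6 / (30970 × 121) = 0.4294.
CD = 0.024 + 0.0485 × 0.4294² = 0.03294.
D = q·S·CD = 30970 × 121 × 0.03294 = 1.234×10^5 N

D = 1.23×10^5 N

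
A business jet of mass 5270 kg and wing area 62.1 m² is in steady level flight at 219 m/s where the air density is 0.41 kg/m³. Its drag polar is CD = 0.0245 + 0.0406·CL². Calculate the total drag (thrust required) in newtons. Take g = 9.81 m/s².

Level flight ⇒ L = W = m·g = 5270 × 9.81 = 51699 N.
Dynamic pressure q = 0.5 × 0.41 × 219² = 9832 Pa.
CL = 2W/(ρv²S) = 2×51699/(0.41×219²×62.1) = 0.08467.
CD = 0.0245 + 0.0406 × 0.08467² = 0.02479.
D = q·S·CD = 9832 × 62.1 × 0.02479 = 15140 N

D = 15100 N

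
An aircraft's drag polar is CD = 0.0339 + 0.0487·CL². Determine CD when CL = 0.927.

CD = 0.0757

CD = 0.0339 + 0.0487 × 0.927² = 0.0339 + 0.04185 = 0.0757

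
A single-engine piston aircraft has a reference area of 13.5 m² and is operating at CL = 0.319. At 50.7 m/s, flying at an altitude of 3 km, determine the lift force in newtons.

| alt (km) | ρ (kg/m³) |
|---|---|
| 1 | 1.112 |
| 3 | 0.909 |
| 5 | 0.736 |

At 3 km, from the table: ρ = 0.909 kg/m³.
Dynamic pressure q = ½ρv² = ½ × 0.909 × 50.7² = 1168 Pa.
L = q·S·CL = 1168 × 13.5 × 0.319 = 5030 N ≈ 5.03 kN

L = 5030 N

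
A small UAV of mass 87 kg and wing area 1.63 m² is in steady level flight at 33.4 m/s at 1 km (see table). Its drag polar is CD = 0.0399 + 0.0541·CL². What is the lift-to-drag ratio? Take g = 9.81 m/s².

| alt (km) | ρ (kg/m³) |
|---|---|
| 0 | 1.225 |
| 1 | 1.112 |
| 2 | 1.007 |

At 1 km, from the table: ρ = 1.112 kg/m³.
Weight W = mg = 87 × 9.81 = 853.47 N; in level flight L = W.
Dynamic pressure q = 0.5 × 1.112 × 33.4² = 620.3 Pa.
Required CL = L/(qS) = 853.47/(620.3·1.63) = 0.8442.
CD = 0.0399 + 0.0541 × 0.8442² = 0.07845.
L/D = CL/CD = 0.8442 / 0.07845 = 10.8

L/D = 10.8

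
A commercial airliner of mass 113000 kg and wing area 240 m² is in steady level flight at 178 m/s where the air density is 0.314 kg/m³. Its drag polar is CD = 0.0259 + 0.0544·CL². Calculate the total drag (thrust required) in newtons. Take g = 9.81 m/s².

D = 86900 N

Level flight ⇒ L = W = m·g = 113000 × 9.81 = 1.1085×10^6 N.
q = ½ρv² = ½ × 0.314 × 178² = 4974 Pa.
Required CL = L/(qS) = 1.1085×10^6/(4974·240) = 0.9285.
CD = 0.0259 + 0.0544 × 0.9285² = 0.0728.
D = q·S·CD = 4974 × 240 × 0.0728 = 86910 N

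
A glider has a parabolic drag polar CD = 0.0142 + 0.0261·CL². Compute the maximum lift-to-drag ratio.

(L/D)max = 26

For CD = CD0 + K·CL², (L/D)max occurs at CL* = √(CD0/K) and equals 1/(2√(K·CD0)).
(L/D)max = 1/(2√(0.0261 × 0.0142)) = 1/(2 × 0.01925) = 26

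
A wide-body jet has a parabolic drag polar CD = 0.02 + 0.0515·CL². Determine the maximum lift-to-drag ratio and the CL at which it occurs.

For CD = CD0 + K·CL², (L/D)max occurs at CL* = √(CD0/K) and equals 1/(2√(K·CD0)).
(L/D)max = 1/(2√(0.0515 × 0.02)) = 1/(2 × 0.03209) = 15.6
CL* = √(0.02/0.0515) = 0.623

(L/D)max = 15.6, at CL = 0.623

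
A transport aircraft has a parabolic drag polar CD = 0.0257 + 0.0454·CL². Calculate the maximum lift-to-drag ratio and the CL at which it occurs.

(L/D)max = 14.6, at CL = 0.752

For CD = CD0 + K·CL², (L/D)max occurs at CL* = √(CD0/K) and equals 1/(2√(K·CD0)).
(L/D)max = 1/(2√(0.0454 × 0.0257)) = 1/(2 × 0.03416) = 14.6
CL* = √(0.0257/0.0454) = 0.752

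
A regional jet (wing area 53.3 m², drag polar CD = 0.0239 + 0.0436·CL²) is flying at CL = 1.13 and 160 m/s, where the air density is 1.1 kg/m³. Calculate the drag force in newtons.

CD = 0.0239 + 0.0436 × 1.13² = 0.07957
D = ½ρv²S·CD = ½ × 1.1 × 160² × 53.3 × 0.07957 = 59700 N

D = 59700 N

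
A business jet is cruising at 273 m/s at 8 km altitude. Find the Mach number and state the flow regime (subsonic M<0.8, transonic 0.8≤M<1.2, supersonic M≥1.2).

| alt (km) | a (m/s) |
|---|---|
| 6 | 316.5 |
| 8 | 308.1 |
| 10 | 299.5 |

M = 0.886 (transonic)

At 8 km, from the table: a = 308.1 m/s.
M = v/a = 273 / 308.1 = 0.886
M = 0.886 → transonic.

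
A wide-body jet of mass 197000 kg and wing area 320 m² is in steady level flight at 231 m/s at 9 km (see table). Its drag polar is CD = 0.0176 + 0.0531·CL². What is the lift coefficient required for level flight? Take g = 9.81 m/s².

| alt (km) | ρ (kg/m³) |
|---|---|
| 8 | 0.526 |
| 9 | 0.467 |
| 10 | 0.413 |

At 9 km, from the table: ρ = 0.467 kg/m³.
In steady level flight, lift balances weight: W = mg = 197000 × 9.81 = 1.9326×10^6 N.
q = ½ρv² = ½ × 0.467 × 231² = 12460 Pa.
Required CL = L/(qS) = 1.9326×10^6/(12460·320) = 0.4847.

CL = 0.485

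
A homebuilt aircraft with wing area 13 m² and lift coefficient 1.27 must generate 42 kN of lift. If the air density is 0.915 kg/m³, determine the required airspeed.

v = 74.6 m/s

L = ½ρv²S·CL ⇒ v = √(2L/(ρ·S·CL))
v = √(2 × 42000 / (0.915 × 13 × 1.27)) = √5560 = 74.6 m/s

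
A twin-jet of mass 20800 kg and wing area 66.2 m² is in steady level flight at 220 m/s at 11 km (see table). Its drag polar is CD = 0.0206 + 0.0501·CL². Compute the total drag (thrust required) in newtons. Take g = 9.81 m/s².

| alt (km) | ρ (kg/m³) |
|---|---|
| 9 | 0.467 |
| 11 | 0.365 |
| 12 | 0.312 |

At 11 km, from the table: ρ = 0.365 kg/m³.
In steady level flight, lift balances weight: W = mg = 20800 × 9.81 = 2.0405×10^5 N.
Dynamic pressure q = 0.5 × 0.365 × 220² = 8833 Pa.
Required CL = L/(qS) = 2.0405×10^5/(8833·66.2) = 0.349.
CD = 0.0206 + 0.0501 × 0.349² = 0.0267.
D = q·S·CD = 8833 × 66.2 × 0.0267 = 15610 N

D = 15600 N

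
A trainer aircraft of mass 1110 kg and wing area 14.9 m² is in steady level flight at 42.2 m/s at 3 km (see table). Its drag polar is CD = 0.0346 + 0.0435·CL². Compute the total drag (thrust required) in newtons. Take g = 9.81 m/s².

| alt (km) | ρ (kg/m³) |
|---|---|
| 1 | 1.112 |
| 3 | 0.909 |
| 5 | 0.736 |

D = 845 N

At 3 km, from the table: ρ = 0.909 kg/m³.
Weight W = mg = 1110 × 9.81 = 10889 N; in level flight L = W.
q = ½ρv² = ½ × 0.909 × 42.2² = 809.4 Pa.
CL = 2W/(ρv²S) = 2×10889/(0.909×42.2²×14.9) = 0.9029.
CD = 0.0346 + 0.0435 × 0.9029² = 0.07006.
D = q·S·CD = 809.4 × 14.9 × 0.07006 = 845 N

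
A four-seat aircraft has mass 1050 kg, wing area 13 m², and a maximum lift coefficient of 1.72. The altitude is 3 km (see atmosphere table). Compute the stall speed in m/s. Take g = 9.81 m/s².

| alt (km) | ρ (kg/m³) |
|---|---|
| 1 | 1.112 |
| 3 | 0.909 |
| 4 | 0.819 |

V_stall = 31.8 m/s

At 3 km, from the table: ρ = 0.909 kg/m³.
Weight W = mg = 1050 × 9.81 = 10300 N.
V_stall = √(2W/(ρ·S·CL,max)) = √(2 × 10300 / (0.909 × 13 × 1.72))
V_stall = √1014 = 31.8 m/s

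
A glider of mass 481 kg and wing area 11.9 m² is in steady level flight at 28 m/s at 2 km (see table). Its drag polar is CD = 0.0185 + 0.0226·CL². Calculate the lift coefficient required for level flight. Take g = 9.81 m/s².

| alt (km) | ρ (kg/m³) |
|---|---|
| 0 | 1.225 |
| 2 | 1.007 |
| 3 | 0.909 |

CL = 1

At 2 km, from the table: ρ = 1.007 kg/m³.
Level flight ⇒ L = W = m·g = 481 × 9.81 = 4718.6 N.
q = ½ρv² = ½ × 1.007 × 28² = 394.7 Pa.
CL = W/(q·S) = 4718.6 / (394.7 × 11.9) = 1.005.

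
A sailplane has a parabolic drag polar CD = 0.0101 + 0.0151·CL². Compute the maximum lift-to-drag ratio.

For CD = CD0 + K·CL², (L/D)max occurs at CL* = √(CD0/K) and equals 1/(2√(K·CD0)).
(L/D)max = 1/(2√(0.0151 × 0.0101)) = 1/(2 × 0.01235) = 40.5

(L/D)max = 40.5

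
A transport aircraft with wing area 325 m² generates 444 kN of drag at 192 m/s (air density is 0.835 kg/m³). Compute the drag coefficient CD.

CD = 0.0888

From D = ½ρv²S·CD, rearranging gives CD = 2D/(ρv²S).
CD = 2 × 4.44×10^5 / (0.835 × 192² × 325) = 0.0888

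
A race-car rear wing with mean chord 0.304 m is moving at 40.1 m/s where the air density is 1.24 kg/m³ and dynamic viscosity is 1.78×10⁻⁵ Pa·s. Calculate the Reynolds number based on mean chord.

Re = 8.49×10^5

Re = ρ·v·c/μ = 1.24 × 40.1 × 0.304 / (1.78×10⁻⁵) = 8.49×10^5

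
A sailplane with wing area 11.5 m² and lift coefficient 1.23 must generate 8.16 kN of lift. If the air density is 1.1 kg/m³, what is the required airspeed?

L = ½ρv²S·CL ⇒ v = √(2L/(ρ·S·CL))
v = √(2 × 8160 / (1.1 × 11.5 × 1.23)) = √1049 = 32.4 m/s

v = 32.4 m/s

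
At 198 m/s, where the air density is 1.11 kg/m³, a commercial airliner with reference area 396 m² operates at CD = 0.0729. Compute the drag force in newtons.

D = ½ρv²S·CD = ½ × 1.11 × 198² × 396 × 0.0729 = 6.28×10^5 N ≈ 628 kN

D = 6.28×10^5 N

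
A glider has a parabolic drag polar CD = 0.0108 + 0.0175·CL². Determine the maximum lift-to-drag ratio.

(L/D)max = 36.4

For CD = CD0 + K·CL², (L/D)max occurs at CL* = √(CD0/K) and equals 1/(2√(K·CD0)).
(L/D)max = 1/(2√(0.0175 × 0.0108)) = 1/(2 × 0.01375) = 36.4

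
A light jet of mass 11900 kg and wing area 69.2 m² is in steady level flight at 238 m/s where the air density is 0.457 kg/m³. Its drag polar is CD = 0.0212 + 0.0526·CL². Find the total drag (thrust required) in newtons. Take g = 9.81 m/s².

D = 19800 N

In steady level flight, lift balances weight: W = mg = 11900 × 9.81 = 1.1674×10^5 N.
Dynamic pressure q = 0.5 × 0.457 × 238² = 12940 Pa.
Required CL = L/(qS) = 1.1674×10^5/(12940·69.2) = 0.1303.
CD = 0.0212 + 0.0526 × 0.1303² = 0.02209.
D = q·S·CD = 12940 × 69.2 × 0.02209 = 19790 N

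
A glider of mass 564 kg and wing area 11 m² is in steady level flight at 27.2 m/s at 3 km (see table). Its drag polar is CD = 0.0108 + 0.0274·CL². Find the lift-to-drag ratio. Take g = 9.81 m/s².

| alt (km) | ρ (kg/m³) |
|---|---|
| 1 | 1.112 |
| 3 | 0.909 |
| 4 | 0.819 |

L/D = 20.7

At 3 km, from the table: ρ = 0.909 kg/m³.
In steady level flight, lift balances weight: W = mg = 564 × 9.81 = 5532.8 N.
q = ½ρv² = ½ × 0.909 × 27.2² = 336.3 Pa.
CL = 2W/(ρv²S) = 2×5532.8/(0.909×27.2²×11) = 1.496.
CD = 0.0108 + 0.0274 × 1.496² = 0.07211.
L/D = CL/CD = 1.496 / 0.07211 = 20.7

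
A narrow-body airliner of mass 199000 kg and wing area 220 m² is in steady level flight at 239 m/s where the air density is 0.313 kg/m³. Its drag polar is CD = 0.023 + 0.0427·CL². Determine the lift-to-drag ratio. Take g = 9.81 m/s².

L/D = 15.3

Weight W = mg = 199000 × 9.81 = 1.9522×10^6 N; in level flight L = W.
q = ½ρv² = ½ × 0.313 × 239² = 8939 Pa.
CL = W/(q·S) = 1.9522×10^6 / (8939 × 220) = 0.9926.
CD = 0.023 + 0.0427 × 0.9926² = 0.06507.
L/D = CL/CD = 0.9926 / 0.06507 = 15.3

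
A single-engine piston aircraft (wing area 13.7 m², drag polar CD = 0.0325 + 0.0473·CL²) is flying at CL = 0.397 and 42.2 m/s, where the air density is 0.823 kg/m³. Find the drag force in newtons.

D = 401 N

CD = 0.0325 + 0.0473 × 0.397² = 0.03995
D = ½ρv²S·CD = ½ × 0.823 × 42.2² × 13.7 × 0.03995 = 401 N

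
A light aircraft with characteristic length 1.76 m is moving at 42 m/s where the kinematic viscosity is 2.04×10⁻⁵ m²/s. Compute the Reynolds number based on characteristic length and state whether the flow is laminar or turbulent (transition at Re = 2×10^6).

Re = v·c/ν = 42 × 1.76 / (2.04×10⁻⁵) = 3.62×10^6
Since 3.62×10^6 > 2×10^6, the flow is turbulent.

Re = 3.62×10^6 (turbulent)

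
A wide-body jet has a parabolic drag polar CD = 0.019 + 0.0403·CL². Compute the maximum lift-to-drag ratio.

(L/D)max = 18.1

For CD = CD0 + K·CL², (L/D)max occurs at CL* = √(CD0/K) and equals 1/(2√(K·CD0)).
(L/D)max = 1/(2√(0.0403 × 0.019)) = 1/(2 × 0.02767) = 18.1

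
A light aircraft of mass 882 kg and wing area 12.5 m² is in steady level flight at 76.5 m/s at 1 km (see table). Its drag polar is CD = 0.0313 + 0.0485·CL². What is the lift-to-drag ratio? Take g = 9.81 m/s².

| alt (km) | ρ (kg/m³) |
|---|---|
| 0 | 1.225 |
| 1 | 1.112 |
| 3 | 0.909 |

At 1 km, from the table: ρ = 1.112 kg/m³.
Level flight ⇒ L = W = m·g = 882 × 9.81 = 8652.4 N.
Dynamic pressure q = 0.5 × 1.112 × 76.5² = 3254 Pa.
Required CL = L/(qS) = 8652.4/(3254·12.5) = 0.2127.
CD = 0.0313 + 0.0485 × 0.2127² = 0.03349.
L/D = CL/CD = 0.2127 / 0.03349 = 6.35

L/D = 6.35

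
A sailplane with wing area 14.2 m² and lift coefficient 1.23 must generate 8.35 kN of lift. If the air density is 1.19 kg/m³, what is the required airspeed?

v = 28.3 m/s

L = ½ρv²S·CL ⇒ v = √(2L/(ρ·S·CL))
v = √(2 × 8350 / (1.19 × 14.2 × 1.23)) = √803.5 = 28.3 m/s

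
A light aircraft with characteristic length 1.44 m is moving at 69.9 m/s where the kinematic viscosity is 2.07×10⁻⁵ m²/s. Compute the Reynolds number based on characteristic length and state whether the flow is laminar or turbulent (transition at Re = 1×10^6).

Re = v·c/ν = 69.9 × 1.44 / (2.07×10⁻⁵) = 4.86×10^6
Since 4.86×10^6 > 1×10^6, the flow is turbulent.

Re = 4.86×10^6 (turbulent)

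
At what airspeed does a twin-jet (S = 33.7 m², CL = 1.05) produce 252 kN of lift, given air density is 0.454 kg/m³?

L = ½ρv²S·CL ⇒ v = √(2L/(ρ·S·CL))
v = √(2 × 2.52×10^5 / (0.454 × 33.7 × 1.05)) = √31370 = 177 m/s

v = 177 m/s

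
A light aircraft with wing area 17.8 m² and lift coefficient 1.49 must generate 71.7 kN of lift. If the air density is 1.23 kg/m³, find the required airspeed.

L = ½ρv²S·CL ⇒ v = √(2L/(ρ·S·CL))
v = √(2 × 71700 / (1.23 × 17.8 × 1.49)) = √4396 = 66.3 m/s

v = 66.3 m/s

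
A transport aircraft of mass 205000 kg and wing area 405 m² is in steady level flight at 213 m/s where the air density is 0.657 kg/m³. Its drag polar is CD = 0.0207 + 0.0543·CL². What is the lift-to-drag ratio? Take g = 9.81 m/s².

L/D = 12.5

Level flight ⇒ L = W = m·g = 205000 × 9.81 = 2.011×10^6 N.
q = ½ρv² = ½ × 0.657 × 213² = 14900 Pa.
CL = W/(q·S) = 2.011×10^6 / (14900 × 405) = 0.3332.
CD = 0.0207 + 0.0543 × 0.3332² = 0.02673.
L/D = CL/CD = 0.3332 / 0.02673 = 12.5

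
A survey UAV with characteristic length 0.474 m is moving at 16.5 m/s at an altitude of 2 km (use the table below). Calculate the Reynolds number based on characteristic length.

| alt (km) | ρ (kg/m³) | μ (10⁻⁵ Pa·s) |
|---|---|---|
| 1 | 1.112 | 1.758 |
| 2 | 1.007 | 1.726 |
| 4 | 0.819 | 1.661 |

At 2 km, from the table: ρ = 1.007 kg/m³, μ = 1.726×10⁻⁵ Pa·s.
Re = ρ·v·c/μ = 1.007 × 16.5 × 0.474 / (1.726×10⁻⁵) = 4.56×10^5

Re = 4.56×10^5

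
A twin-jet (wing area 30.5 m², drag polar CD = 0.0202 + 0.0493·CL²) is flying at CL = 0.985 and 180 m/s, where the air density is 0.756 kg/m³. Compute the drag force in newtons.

CD = 0.0202 + 0.0493 × 0.985² = 0.06803
D = ½ρv²S·CD = ½ × 0.756 × 180² × 30.5 × 0.06803 = 25400 N

D = 25400 N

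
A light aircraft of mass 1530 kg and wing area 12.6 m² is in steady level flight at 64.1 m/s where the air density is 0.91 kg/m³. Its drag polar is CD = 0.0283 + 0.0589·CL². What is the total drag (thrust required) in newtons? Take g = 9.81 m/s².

D = 1230 N

In steady level flight, lift balances weight: W = mg = 1530 × 9.81 = 15009 N.
q = ½ρv² = ½ × 0.91 × 64.1² = 1870 Pa.
CL = 2W/(ρv²S) = 2×15009/(0.91×64.1²×12.6) = 0.6372.
CD = 0.0283 + 0.0589 × 0.6372² = 0.05221.
D = q·S·CD = 1870 × 12.6 × 0.05221 = 1230 N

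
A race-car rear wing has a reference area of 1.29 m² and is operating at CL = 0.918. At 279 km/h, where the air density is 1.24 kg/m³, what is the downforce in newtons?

Convert speed: v = 279 km/h ÷ 3.6 = 77.5 m/s.
Dynamic pressure q = ½ρv² = ½ × 1.24 × 77.5² = 3724 Pa.
L = q·S·CL = 3724 × 1.29 × 0.918 = 4410 N

L = 4410 N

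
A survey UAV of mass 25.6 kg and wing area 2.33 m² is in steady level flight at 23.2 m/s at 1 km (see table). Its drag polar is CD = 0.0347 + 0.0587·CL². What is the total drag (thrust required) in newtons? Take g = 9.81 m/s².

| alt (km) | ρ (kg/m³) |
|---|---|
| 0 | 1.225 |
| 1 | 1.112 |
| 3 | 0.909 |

At 1 km, from the table: ρ = 1.112 kg/m³.
Level flight ⇒ L = W = m·g = 25.6 × 9.81 = 251.14 N.
Dynamic pressure q = 0.5 × 1.112 × 23.2² = 299.3 Pa.
Required CL = L/(qS) = 251.14/(299.3·2.33) = 0.3602.
CD = 0.0347 + 0.0587 × 0.3602² = 0.04231.
D = q·S·CD = 299.3 × 2.33 × 0.04231 = 29.51 N

D = 29.5 N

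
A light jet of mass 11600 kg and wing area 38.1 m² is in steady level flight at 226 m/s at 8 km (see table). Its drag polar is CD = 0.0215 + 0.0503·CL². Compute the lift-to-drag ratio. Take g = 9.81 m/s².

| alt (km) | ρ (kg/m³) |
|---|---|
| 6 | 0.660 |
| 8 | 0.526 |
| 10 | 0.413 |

At 8 km, from the table: ρ = 0.526 kg/m³.
Weight W = mg = 11600 × 9.81 = 1.138×10^5 N; in level flight L = W.
Dynamic pressure q = 0.5 × 0.526 × 226² = 13430 Pa.
CL = 2W/(ρv²S) = 2×1.138×10^5/(0.526×226²×38.1) = 0.2223.
CD = 0.0215 + 0.0503 × 0.2223² = 0.02399.
L/D = CL/CD = 0.2223 / 0.02399 = 9.27

L/D = 9.27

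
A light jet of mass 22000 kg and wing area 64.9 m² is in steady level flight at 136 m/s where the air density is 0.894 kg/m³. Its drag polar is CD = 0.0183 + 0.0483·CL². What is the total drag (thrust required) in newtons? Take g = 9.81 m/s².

Weight W = mg = 22000 × 9.81 = 2.1582×10^5 N; in level flight L = W.
q = ½ρv² = ½ × 0.894 × 136² = 8268 Pa.
Required CL = L/(qS) = 2.1582×10^5/(8268·64.9) = 0.4022.
CD = 0.0183 + 0.0483 × 0.4022² = 0.02611.
D = q·S·CD = 8268 × 64.9 × 0.02611 = 14010 N

D = 14000 N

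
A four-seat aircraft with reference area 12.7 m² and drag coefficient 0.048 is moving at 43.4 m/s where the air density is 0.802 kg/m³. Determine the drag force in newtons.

Dynamic pressure q = ½ρv² = ½ × 0.802 × 43.4² = 755.3 Pa.
D = q·S·CD = 755.3 × 12.7 × 0.048 = 460 N

D = 460 N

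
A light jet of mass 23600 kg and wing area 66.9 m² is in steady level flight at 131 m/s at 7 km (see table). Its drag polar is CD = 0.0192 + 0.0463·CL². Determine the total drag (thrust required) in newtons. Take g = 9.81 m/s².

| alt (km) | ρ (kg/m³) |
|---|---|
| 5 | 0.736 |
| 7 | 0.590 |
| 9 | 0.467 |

D = 13800 N

At 7 km, from the table: ρ = 0.590 kg/m³.
Level flight ⇒ L = W = m·g = 23600 × 9.81 = 2.3152×10^5 N.
q = ½ρv² = ½ × 0.59 × 131² = 5062 Pa.
Required CL = L/(qS) = 2.3152×10^5/(5062·66.9) = 0.6836.
CD = 0.0192 + 0.0463 × 0.6836² = 0.04084.
D = q·S·CD = 5062 × 66.9 × 0.04084 = 13830 N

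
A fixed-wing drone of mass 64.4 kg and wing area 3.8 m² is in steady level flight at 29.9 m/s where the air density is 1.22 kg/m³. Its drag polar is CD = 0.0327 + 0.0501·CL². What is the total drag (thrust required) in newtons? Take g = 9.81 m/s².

Weight W = mg = 64.4 × 9.81 = 631.76 N; in level flight L = W.
Dynamic pressure q = 0.5 × 1.22 × 29.9² = 545.3 Pa.
CL = 2W/(ρv²S) = 2×631.76/(1.22×29.9²×3.8) = 0.3049.
CD = 0.0327 + 0.0501 × 0.3049² = 0.03736.
D = q·S·CD = 545.3 × 3.8 × 0.03736 = 77.41 N

D = 77.4 N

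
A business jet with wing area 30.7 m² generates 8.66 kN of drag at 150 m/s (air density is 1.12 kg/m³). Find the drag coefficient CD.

From D = ½ρv²S·CD, rearranging gives CD = 2D/(ρv²S).
CD = 2 × 8660 / (1.12 × 150² × 30.7) = 0.0224

CD = 0.0224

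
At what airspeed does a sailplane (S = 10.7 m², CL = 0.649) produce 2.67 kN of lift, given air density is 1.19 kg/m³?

L = ½ρv²S·CL ⇒ v = √(2L/(ρ·S·CL))
v = √(2 × 2670 / (1.19 × 10.7 × 0.649)) = √646.2 = 25.4 m/s

v = 25.4 m/s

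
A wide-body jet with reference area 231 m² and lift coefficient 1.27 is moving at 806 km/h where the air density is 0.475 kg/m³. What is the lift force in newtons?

L = 3.49×10^6 N

Convert speed: v = 806 km/h ÷ 3.6 = 223.9 m/s.
Dynamic pressure q = ½ρv² = ½ × 0.475 × 223.9² = 11900 Pa.
L = q·S·CL = 11900 × 231 × 1.27 = 3.49×10^6 N ≈ 3490 kN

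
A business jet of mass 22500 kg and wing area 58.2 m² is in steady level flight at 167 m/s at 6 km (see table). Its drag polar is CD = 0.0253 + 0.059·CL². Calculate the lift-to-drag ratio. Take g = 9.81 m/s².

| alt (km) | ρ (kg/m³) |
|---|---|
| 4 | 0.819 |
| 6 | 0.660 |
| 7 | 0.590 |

At 6 km, from the table: ρ = 0.660 kg/m³.
In steady level flight, lift balances weight: W = mg = 22500 × 9.81 = 2.2072×10^5 N.
Dynamic pressure q = 0.5 × 0.66 × 167² = 9203 Pa.
CL = W/(q·S) = 2.2072×10^5 / (9203 × 58.2) = 0.4121.
CD = 0.0253 + 0.059 × 0.4121² = 0.03532.
L/D = CL/CD = 0.4121 / 0.03532 = 11.7

L/D = 11.7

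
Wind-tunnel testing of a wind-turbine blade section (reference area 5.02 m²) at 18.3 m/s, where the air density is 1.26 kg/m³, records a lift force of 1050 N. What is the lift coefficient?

CL = 0.991

From L = ½ρv²S·CL, rearranging gives CL = 2L/(ρv²S).
CL = 2 × 1050 / (1.26 × 18.3² × 5.02) = 0.991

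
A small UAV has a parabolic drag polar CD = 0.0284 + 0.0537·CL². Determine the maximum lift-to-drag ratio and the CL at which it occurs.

For CD = CD0 + K·CL², (L/D)max occurs at CL* = √(CD0/K) and equals 1/(2√(K·CD0)).
(L/D)max = 1/(2√(0.0537 × 0.0284)) = 1/(2 × 0.03905) = 12.8
CL* = √(0.0284/0.0537) = 0.727

(L/D)max = 12.8, at CL = 0.727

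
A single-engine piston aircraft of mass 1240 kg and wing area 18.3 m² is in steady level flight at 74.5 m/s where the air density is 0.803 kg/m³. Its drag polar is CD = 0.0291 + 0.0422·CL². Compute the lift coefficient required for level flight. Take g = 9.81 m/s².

Weight W = mg = 1240 × 9.81 = 12164 N; in level flight L = W.
q = ½ρv² = ½ × 0.803 × 74.5² = 2228 Pa.
CL = 2W/(ρv²S) = 2×12164/(0.803×74.5²×18.3) = 0.2983.

CL = 0.298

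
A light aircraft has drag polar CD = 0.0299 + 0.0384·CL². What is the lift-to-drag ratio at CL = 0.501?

L/D = 12.7

CD = 0.0299 + 0.0384 × 0.501² = 0.03954
L/D = CL/CD = 0.501 / 0.03954 = 12.7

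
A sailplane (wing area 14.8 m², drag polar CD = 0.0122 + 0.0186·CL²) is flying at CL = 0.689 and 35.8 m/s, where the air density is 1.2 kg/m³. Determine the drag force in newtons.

D = 239 N

CD = 0.0122 + 0.0186 × 0.689² = 0.02103
D = ½ρv²S·CD = ½ × 1.2 × 35.8² × 14.8 × 0.02103 = 239 N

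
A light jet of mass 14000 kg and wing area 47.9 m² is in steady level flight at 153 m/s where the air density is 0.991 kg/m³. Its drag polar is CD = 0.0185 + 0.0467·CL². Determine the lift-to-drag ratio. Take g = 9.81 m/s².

In steady level flight, lift balances weight: W = mg = 14000 × 9.81 = 1.3734×10^5 N.
Dynamic pressure q = 0.5 × 0.991 × 153² = 11600 Pa.
CL = W/(q·S) = 1.3734×10^5 / (11600 × 47.9) = 0.2472.
CD = 0.0185 + 0.0467 × 0.2472² = 0.02135.
L/D = CL/CD = 0.2472 / 0.02135 = 11.6

L/D = 11.6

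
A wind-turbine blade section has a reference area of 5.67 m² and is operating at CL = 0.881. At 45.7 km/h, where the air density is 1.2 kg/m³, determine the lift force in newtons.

Convert speed: v = 45.7 km/h ÷ 3.6 = 12.69 m/s.
Dynamic pressure q = ½ρv² = ½ × 1.2 × 12.69² = 96.69 Pa.
L = q·S·CL = 96.69 × 5.67 × 0.881 = 483 N

L = 483 N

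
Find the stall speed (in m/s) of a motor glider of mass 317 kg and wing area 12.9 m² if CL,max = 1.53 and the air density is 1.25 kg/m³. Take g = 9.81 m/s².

V_stall = 15.9 m/s

Stall occurs when L = W at CL,max. W = mg = 317 × 9.81 = 3110 N.
From L = ½ρV²S·CL,max = W: V_stall = √(2W/(ρSCL,max)) = √(2·3110/(1.25·12.9·1.53))
V_stall = √252.1 = 15.9 m/s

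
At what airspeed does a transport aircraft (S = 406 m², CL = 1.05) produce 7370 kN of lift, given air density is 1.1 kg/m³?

L = ½ρv²S·CL ⇒ v = √(2L/(ρ·S·CL))
v = √(2 × 7.37×10^6 / (1.1 × 406 × 1.05)) = √31430 = 177 m/s

v = 177 m/s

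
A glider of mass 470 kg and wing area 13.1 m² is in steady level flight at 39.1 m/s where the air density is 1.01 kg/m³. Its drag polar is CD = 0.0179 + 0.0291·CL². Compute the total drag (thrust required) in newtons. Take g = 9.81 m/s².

Weight W = mg = 470 × 9.81 = 4610.7 N; in level flight L = W.
q = ½ρv² = ½ × 1.01 × 39.1² = 772 Pa.
CL = 2W/(ρv²S) = 2×4610.7/(1.01×39.1²×13.1) = 0.4559.
CD = 0.0179 + 0.0291 × 0.4559² = 0.02395.
D = q·S·CD = 772 × 13.1 × 0.02395 = 242.2 N

D = 242 N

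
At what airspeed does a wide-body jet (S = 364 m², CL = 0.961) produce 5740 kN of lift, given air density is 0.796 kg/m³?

L = ½ρv²S·CL ⇒ v = √(2L/(ρ·S·CL))
v = √(2 × 5.74×10^6 / (0.796 × 364 × 0.961)) = √41230 = 203 m/s

v = 203 m/s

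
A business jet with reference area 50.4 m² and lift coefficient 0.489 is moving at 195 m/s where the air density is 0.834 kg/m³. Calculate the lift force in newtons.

L = 3.91×10^5 N

L = ½ρv²S·CL = ½ × 0.834 × 195² × 50.4 × 0.489 = 3.91×10^5 N ≈ 391 kN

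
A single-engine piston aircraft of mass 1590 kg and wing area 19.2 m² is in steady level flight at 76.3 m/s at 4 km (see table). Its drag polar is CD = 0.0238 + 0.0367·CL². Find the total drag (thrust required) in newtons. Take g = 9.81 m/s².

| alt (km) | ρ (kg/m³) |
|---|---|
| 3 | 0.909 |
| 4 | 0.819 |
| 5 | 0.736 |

At 4 km, from the table: ρ = 0.819 kg/m³.
In steady level flight, lift balances weight: W = mg = 1590 × 9.81 = 15598 N.
Dynamic pressure q = 0.5 × 0.819 × 76.3² = 2384 Pa.
Required CL = L/(qS) = 15598/(2384·19.2) = 0.3408.
CD = 0.0238 + 0.0367 × 0.3408² = 0.02806.
D = q·S·CD = 2384 × 19.2 × 0.02806 = 1284 N

D = 1280 N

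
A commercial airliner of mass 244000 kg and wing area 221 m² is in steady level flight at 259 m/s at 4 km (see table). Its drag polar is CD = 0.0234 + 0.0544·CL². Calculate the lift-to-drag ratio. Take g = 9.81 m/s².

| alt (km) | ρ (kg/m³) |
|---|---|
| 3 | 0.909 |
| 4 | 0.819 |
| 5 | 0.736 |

At 4 km, from the table: ρ = 0.819 kg/m³.
In steady level flight, lift balances weight: W = mg = 244000 × 9.81 = 2.3936×10^6 N.
q = ½ρv² = ½ × 0.819 × 259² = 27470 Pa.
CL = W/(q·S) = 2.3936×10^6 / (27470 × 221) = 0.3943.
CD = 0.0234 + 0.0544 × 0.3943² = 0.03186.
L/D = CL/CD = 0.3943 / 0.03186 = 12.4

L/D = 12.4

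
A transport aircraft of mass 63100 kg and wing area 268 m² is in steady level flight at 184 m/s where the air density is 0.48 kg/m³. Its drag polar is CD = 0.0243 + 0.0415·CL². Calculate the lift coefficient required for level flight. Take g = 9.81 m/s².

In steady level flight, lift balances weight: W = mg = 63100 × 9.81 = 6.1901×10^5 N.
q = ½ρv² = ½ × 0.48 × 184² = 8125 Pa.
CL = 2W/(ρv²S) = 2×6.1901×10^5/(0.48×184²×268) = 0.2843.

CL = 0.284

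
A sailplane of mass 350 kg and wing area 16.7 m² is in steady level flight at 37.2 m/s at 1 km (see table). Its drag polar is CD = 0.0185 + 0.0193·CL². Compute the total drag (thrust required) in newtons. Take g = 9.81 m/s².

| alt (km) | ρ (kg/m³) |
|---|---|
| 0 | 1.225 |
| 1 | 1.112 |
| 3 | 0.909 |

D = 255 N

At 1 km, from the table: ρ = 1.112 kg/m³.
Weight W = mg = 350 × 9.81 = 3433.5 N; in level flight L = W.
q = ½ρv² = ½ × 1.112 × 37.2² = 769.4 Pa.
Required CL = L/(qS) = 3433.5/(769.4·16.7) = 0.2672.
CD = 0.0185 + 0.0193 × 0.2672² = 0.01988.
D = q·S·CD = 769.4 × 16.7 × 0.01988 = 255.4 N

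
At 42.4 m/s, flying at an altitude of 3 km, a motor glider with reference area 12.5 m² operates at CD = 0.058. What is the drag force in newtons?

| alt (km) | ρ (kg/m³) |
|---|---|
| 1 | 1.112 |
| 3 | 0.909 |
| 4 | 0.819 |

D = 592 N

At 3 km, from the table: ρ = 0.909 kg/m³.
D = ½ρv²S·CD = ½ × 0.909 × 42.4² × 12.5 × 0.058 = 592 N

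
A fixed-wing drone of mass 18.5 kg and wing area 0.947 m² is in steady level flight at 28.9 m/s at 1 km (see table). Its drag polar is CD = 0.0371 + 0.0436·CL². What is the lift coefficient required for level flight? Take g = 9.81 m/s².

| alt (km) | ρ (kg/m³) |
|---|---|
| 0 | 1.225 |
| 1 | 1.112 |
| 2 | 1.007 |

CL = 0.413

At 1 km, from the table: ρ = 1.112 kg/m³.
In steady level flight, lift balances weight: W = mg = 18.5 × 9.81 = 181.49 N.
Dynamic pressure q = 0.5 × 1.112 × 28.9² = 464.4 Pa.
CL = W/(q·S) = 181.49 / (464.4 × 0.947) = 0.4127.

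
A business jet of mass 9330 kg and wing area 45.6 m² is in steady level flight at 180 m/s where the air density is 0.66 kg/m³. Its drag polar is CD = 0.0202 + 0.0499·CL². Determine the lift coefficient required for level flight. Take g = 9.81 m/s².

CL = 0.188

Level flight ⇒ L = W = m·g = 9330 × 9.81 = 91527 N.
q = ½ρv² = ½ × 0.66 × 180² = 10690 Pa.
Required CL = L/(qS) = 91527/(10690·45.6) = 0.1877.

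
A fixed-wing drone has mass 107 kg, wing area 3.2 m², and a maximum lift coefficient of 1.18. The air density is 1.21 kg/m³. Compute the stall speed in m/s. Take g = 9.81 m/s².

Weight W = mg = 107 × 9.81 = 1050 N.
V_stall = √(2W/(ρ·S·CL,max)) = √(2 × 1050 / (1.21 × 3.2 × 1.18))
V_stall = √459.5 = 21.4 m/s

V_stall = 21.4 m/s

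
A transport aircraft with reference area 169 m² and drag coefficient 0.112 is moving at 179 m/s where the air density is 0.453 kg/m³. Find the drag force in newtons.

Dynamic pressure q = ½ρv² = ½ × 0.453 × 179² = 7257 Pa.
D = q·S·CD = 7257 × 169 × 0.112 = 1.37×10^5 N ≈ 137 kN

D = 1.37×10^5 N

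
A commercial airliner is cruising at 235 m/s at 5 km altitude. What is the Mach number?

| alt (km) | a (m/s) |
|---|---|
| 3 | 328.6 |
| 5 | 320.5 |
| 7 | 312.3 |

At 5 km, from the table: a = 320.5 m/s.
M = v/a = 235 / 320.5 = 0.733

M = 0.733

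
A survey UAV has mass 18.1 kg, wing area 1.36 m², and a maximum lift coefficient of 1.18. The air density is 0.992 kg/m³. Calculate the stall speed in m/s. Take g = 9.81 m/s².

Stall occurs when L = W at CL,max. W = mg = 18.1 × 9.81 = 177.6 N.
From L = ½ρV²S·CL,max = W: V_stall = √(2W/(ρSCL,max)) = √(2·177.6/(0.992·1.36·1.18))
V_stall = √223.1 = 14.9 m/s

V_stall = 14.9 m/s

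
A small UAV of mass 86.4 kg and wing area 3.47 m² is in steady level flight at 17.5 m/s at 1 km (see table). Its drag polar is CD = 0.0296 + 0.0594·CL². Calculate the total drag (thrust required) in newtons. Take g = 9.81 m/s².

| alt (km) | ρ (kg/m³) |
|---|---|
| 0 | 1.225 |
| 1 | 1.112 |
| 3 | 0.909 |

D = 89.7 N

At 1 km, from the table: ρ = 1.112 kg/m³.
In steady level flight, lift balances weight: W = mg = 86.4 × 9.81 = 847.58 N.
Dynamic pressure q = 0.5 × 1.112 × 17.5² = 170.3 Pa.
CL = 2W/(ρv²S) = 2×847.58/(1.112×17.5²×3.47) = 1.435.
CD = 0.0296 + 0.0594 × 1.435² = 0.1518.
D = q·S·CD = 170.3 × 3.47 × 0.1518 = 89.71 N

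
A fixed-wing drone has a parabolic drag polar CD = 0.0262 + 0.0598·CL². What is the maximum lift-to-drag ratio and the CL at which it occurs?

(L/D)max = 12.6, at CL = 0.662

For CD = CD0 + K·CL², (L/D)max occurs at CL* = √(CD0/K) and equals 1/(2√(K·CD0)).
(L/D)max = 1/(2√(0.0598 × 0.0262)) = 1/(2 × 0.03958) = 12.6
CL* = √(0.0262/0.0598) = 0.662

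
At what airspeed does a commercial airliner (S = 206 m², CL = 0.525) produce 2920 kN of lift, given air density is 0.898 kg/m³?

L = ½ρv²S·CL ⇒ v = √(2L/(ρ·S·CL))
v = √(2 × 2.92×10^6 / (0.898 × 206 × 0.525)) = √60130 = 245 m/s

v = 245 m/s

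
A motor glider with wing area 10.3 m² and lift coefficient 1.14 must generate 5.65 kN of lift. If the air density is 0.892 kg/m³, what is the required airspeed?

v = 32.8 m/s

L = ½ρv²S·CL ⇒ v = √(2L/(ρ·S·CL))
v = √(2 × 5650 / (0.892 × 10.3 × 1.14)) = √1079 = 32.8 m/s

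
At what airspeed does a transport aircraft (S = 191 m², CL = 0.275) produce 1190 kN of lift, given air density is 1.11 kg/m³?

L = ½ρv²S·CL ⇒ v = √(2L/(ρ·S·CL))
v = √(2 × 1.19×10^6 / (1.11 × 191 × 0.275)) = √40820 = 202 m/s

v = 202 m/s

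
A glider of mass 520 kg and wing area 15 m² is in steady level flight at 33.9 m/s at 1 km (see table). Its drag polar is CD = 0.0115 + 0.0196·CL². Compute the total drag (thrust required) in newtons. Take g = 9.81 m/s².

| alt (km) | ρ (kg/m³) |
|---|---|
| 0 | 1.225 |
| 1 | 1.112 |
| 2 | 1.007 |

D = 163 N

At 1 km, from the table: ρ = 1.112 kg/m³.
Level flight ⇒ L = W = m·g = 520 × 9.81 = 5101.2 N.
Dynamic pressure q = 0.5 × 1.112 × 33.9² = 639 Pa.
CL = 2W/(ρv²S) = 2×5101.2/(1.112×33.9²×15) = 0.5322.
CD = 0.0115 + 0.0196 × 0.5322² = 0.01705.
D = q·S·CD = 639 × 15 × 0.01705 = 163.4 N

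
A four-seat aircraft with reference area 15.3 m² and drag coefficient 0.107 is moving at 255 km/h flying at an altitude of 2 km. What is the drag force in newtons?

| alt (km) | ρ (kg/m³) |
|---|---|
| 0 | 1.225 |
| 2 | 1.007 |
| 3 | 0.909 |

At 2 km, from the table: ρ = 1.007 kg/m³.
Convert speed: v = 255 km/h ÷ 3.6 = 70.83 m/s.
D = ½ρv²S·CD = ½ × 1.007 × 70.83² × 15.3 × 0.107 = 4140 N

D = 4140 N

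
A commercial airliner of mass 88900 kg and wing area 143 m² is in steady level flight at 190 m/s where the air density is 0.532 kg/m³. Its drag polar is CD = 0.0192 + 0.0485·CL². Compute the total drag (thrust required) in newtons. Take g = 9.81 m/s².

D = 53200 N

Weight W = mg = 88900 × 9.81 = 8.7211×10^5 N; in level flight L = W.
q = ½ρv² = ½ × 0.532 × 190² = 9603 Pa.
Required CL = L/(qS) = 8.7211×10^5/(9603·143) = 0.6351.
CD = 0.0192 + 0.0485 × 0.6351² = 0.03876.
D = q·S·CD = 9603 × 143 × 0.03876 = 53230 N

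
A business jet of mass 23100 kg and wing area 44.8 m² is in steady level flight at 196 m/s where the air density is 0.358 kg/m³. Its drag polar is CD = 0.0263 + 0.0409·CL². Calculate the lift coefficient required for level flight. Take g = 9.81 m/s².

CL = 0.736

In steady level flight, lift balances weight: W = mg = 23100 × 9.81 = 2.2661×10^5 N.
Dynamic pressure q = 0.5 × 0.358 × 196² = 6876 Pa.
CL = 2W/(ρv²S) = 2×2.2661×10^5/(0.358×196²×44.8) = 0.7356.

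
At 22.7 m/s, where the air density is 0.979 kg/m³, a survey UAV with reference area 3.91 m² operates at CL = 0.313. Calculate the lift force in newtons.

L = 309 N

L = ½ρv²S·CL = ½ × 0.979 × 22.7² × 3.91 × 0.313 = 309 N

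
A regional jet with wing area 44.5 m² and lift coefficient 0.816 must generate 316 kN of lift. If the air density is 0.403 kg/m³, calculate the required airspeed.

v = 208 m/s

L = ½ρv²S·CL ⇒ v = √(2L/(ρ·S·CL))
v = √(2 × 3.16×10^5 / (0.403 × 44.5 × 0.816)) = √43190 = 208 m/s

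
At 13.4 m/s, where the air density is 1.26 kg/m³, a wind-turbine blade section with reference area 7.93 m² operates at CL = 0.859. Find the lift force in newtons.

L = 771 N

L = ½ρv²S·CL = ½ × 1.26 × 13.4² × 7.93 × 0.859 = 771 N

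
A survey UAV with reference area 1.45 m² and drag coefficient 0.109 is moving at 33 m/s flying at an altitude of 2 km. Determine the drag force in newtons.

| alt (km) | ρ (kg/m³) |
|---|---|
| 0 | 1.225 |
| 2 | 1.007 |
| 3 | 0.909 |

D = 86.7 N

At 2 km, from the table: ρ = 1.007 kg/m³.
Dynamic pressure q = ½ρv² = ½ × 1.007 × 33² = 548.3 Pa.
D = q·S·CD = 548.3 × 1.45 × 0.109 = 86.7 N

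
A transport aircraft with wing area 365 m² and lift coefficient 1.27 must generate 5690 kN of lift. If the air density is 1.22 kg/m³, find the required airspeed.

v = 142 m/s

L = ½ρv²S·CL ⇒ v = √(2L/(ρ·S·CL))
v = √(2 × 5.69×10^6 / (1.22 × 365 × 1.27)) = √20120 = 142 m/s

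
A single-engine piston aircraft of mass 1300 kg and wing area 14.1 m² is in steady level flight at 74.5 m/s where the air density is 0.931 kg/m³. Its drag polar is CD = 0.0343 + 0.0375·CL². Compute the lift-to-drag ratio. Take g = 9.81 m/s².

L/D = 9

Level flight ⇒ L = W = m·g = 1300 × 9.81 = 12753 N.
q = ½ρv² = ½ × 0.931 × 74.5² = 2584 Pa.
CL = W/(q·S) = 12753 / (2584 × 14.1) = 0.3501.
CD = 0.0343 + 0.0375 × 0.3501² = 0.0389.
L/D = CL/CD = 0.3501 / 0.0389 = 9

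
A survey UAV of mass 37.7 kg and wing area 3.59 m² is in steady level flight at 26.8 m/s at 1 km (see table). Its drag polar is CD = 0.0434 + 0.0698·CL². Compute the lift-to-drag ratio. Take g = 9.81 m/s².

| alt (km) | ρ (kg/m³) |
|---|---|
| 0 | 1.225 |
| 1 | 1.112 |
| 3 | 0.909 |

At 1 km, from the table: ρ = 1.112 kg/m³.
Weight W = mg = 37.7 × 9.81 = 369.84 N; in level flight L = W.
q = ½ρv² = ½ × 1.112 × 26.8² = 399.3 Pa.
Required CL = L/(qS) = 369.84/(399.3·3.59) = 0.258.
CD = 0.0434 + 0.0698 × 0.258² = 0.04805.
L/D = CL/CD = 0.258 / 0.04805 = 5.37

L/D = 5.37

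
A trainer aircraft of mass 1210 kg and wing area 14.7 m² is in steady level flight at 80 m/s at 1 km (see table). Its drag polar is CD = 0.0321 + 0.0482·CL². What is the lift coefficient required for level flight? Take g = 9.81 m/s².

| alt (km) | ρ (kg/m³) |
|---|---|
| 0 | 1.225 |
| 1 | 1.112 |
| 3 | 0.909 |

CL = 0.227

At 1 km, from the table: ρ = 1.112 kg/m³.
In steady level flight, lift balances weight: W = mg = 1210 × 9.81 = 11870 N.
q = ½ρv² = ½ × 1.112 × 80² = 3558 Pa.
CL = 2W/(ρv²S) = 2×11870/(1.112×80²×14.7) = 0.2269.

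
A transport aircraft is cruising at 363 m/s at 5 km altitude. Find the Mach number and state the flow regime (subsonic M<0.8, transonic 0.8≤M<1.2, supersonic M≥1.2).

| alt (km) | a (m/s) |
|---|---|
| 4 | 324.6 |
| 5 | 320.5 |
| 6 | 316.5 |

M = 1.13 (transonic)

At 5 km, from the table: a = 320.5 m/s.
M = v/a = 363 / 320.5 = 1.13
M = 1.13 → transonic.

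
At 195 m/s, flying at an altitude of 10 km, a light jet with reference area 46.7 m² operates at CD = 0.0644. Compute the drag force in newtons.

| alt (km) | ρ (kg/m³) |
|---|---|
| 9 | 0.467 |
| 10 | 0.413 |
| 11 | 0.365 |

D = 23600 N

At 10 km, from the table: ρ = 0.413 kg/m³.
D = ½ρv²S·CD = ½ × 0.413 × 195² × 46.7 × 0.0644 = 23600 N ≈ 23.6 kN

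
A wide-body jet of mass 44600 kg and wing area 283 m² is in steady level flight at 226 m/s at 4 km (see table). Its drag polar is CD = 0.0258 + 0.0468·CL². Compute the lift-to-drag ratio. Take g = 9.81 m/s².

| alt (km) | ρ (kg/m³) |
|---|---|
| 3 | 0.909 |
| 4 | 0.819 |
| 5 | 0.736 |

At 4 km, from the table: ρ = 0.819 kg/m³.
In steady level flight, lift balances weight: W = mg = 44600 × 9.81 = 4.3753×10^5 N.
q = ½ρv² = ½ × 0.819 × 226² = 20920 Pa.
Required CL = L/(qS) = 4.3753×10^5/(20920·283) = 0.07392.
CD = 0.0258 + 0.0468 × 0.07392² = 0.02606.
L/D = CL/CD = 0.07392 / 0.02606 = 2.84

L/D = 2.84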